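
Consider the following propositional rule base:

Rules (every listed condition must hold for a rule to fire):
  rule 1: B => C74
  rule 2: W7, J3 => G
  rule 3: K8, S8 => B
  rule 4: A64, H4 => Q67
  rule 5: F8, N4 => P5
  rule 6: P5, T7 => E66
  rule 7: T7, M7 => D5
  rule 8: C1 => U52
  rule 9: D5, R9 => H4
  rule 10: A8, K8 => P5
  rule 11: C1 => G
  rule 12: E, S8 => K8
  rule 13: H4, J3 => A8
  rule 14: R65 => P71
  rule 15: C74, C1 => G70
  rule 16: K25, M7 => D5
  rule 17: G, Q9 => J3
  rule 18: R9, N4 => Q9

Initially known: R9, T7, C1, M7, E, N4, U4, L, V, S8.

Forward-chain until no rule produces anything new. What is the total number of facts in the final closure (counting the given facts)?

23

Round 1 fires rule 7, rule 8, rule 11, rule 12, rule 18, giving D5, U52, G, K8, Q9.
Round 2 fires rule 3, rule 9, rule 17, giving B, H4, J3.
Round 3 fires rule 1, rule 13, giving C74, A8.
Round 4 fires rule 10, rule 15, giving P5, G70.
Round 5 fires rule 6, giving E66.
Closure: {A8, B, C1, C74, D5, E, E66, G, G70, H4, J3, K8, L, M7, N4, P5, Q9, R9, S8, T7, U4, U52, V} — 23 facts.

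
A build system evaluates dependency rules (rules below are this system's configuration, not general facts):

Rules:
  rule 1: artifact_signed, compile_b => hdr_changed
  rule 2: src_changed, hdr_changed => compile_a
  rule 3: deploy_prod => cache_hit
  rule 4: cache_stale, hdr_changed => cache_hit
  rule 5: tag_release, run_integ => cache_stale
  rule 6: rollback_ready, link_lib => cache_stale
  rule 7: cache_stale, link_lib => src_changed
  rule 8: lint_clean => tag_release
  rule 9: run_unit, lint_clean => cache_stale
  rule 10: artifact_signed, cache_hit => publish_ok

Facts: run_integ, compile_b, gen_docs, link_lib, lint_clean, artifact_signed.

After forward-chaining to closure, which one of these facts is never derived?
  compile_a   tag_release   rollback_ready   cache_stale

Round 1: rule 1 [artifact_signed, compile_b => hdr_changed]; rule 8 [lint_clean => tag_release]. Adds hdr_changed, tag_release.
Round 2: rule 5 [tag_release, run_integ => cache_stale]. Adds cache_stale.
Round 3: rule 4 [cache_stale, hdr_changed => cache_hit]; rule 7 [cache_stale, link_lib => src_changed]. Adds cache_hit, src_changed.
Round 4: rule 2 [src_changed, hdr_changed => compile_a]; rule 10 [artifact_signed, cache_hit => publish_ok]. Adds compile_a, publish_ok.
Derived: compile_a (round 4), cache_stale (round 2), tag_release (round 1). rollback_ready never appears in any round.

rollback_ready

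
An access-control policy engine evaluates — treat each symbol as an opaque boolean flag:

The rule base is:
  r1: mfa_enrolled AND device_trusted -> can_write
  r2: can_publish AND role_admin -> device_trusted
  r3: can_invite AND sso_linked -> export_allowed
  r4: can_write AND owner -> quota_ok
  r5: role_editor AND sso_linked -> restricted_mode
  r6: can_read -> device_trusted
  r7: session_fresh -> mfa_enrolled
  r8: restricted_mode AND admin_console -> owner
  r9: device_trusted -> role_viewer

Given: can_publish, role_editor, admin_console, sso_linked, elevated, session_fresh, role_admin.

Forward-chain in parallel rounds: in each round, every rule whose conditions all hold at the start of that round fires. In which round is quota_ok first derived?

3

Round 1: r2 [can_publish AND role_admin -> device_trusted]; r5 [role_editor AND sso_linked -> restricted_mode]; r7 [session_fresh -> mfa_enrolled]. Adds device_trusted, restricted_mode, mfa_enrolled.
Round 2: r1 [mfa_enrolled AND device_trusted -> can_write]; r8 [restricted_mode AND admin_console -> owner]; r9 [device_trusted -> role_viewer]. Adds can_write, owner, role_viewer.
Round 3: r4 [can_write AND owner -> quota_ok]. Adds quota_ok.
quota_ok first appears in round 3.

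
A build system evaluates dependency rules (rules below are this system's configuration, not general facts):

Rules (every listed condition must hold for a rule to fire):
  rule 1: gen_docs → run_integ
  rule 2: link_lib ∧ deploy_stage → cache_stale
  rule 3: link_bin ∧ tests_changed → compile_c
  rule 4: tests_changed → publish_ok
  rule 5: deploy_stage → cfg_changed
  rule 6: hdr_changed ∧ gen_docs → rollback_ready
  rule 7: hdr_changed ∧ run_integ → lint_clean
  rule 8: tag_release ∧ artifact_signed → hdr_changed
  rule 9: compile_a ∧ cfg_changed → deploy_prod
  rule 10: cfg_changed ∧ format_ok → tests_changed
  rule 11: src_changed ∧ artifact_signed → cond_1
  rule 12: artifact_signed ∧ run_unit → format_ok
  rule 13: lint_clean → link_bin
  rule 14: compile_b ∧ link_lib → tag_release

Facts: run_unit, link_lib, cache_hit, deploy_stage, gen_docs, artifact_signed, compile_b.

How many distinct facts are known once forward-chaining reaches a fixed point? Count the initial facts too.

Round 1 — rule 1, rule 2, rule 5, rule 12, rule 14, derive run_integ, cache_stale, cfg_changed, format_ok, tag_release.
Round 2 — rule 8, rule 10, derive hdr_changed, tests_changed.
Round 3 — rule 4, rule 6, rule 7, derive publish_ok, rollback_ready, lint_clean.
Round 4 — rule 13, derive link_bin.
Round 5 — rule 3, derive compile_c.
Closure: {artifact_signed, cache_hit, cache_stale, cfg_changed, compile_b, compile_c, deploy_stage, format_ok, gen_docs, hdr_changed, link_bin, link_lib, lint_clean, publish_ok, rollback_ready, run_integ, run_unit, tag_release, tests_changed} — 19 facts.

19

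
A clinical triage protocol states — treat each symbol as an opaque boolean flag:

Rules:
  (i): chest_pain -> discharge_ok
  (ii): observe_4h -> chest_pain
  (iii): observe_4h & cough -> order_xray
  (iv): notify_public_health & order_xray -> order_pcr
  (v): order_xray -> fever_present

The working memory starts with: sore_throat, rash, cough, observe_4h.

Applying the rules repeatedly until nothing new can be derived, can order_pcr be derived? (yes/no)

no

[1] (ii) [observe_4h -> chest_pain]; (iii) [observe_4h & cough -> order_xray]. ⇒ new: chest_pain, order_xray.
[2] (i) [chest_pain -> discharge_ok]; (v) [order_xray -> fever_present]. ⇒ new: discharge_ok, fever_present.
Fixed point reached. order_pcr is concluded only by (iv); (iv) needs notify_public_health (never derived).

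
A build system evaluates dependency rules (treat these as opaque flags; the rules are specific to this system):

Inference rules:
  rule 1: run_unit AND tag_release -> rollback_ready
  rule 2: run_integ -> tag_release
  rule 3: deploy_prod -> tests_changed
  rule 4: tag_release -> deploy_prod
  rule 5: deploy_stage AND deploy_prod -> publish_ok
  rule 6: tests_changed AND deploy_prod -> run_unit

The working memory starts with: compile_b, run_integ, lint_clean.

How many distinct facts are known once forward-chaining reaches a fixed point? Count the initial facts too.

8

Round 1 fires rule 2, giving tag_release.
Round 2 fires rule 4, giving deploy_prod.
Round 3 fires rule 3, giving tests_changed.
Round 4 fires rule 6, giving run_unit.
Round 5 fires rule 1, giving rollback_ready.
Closure: {compile_b, deploy_prod, lint_clean, rollback_ready, run_integ, run_unit, tag_release, tests_changed} — 8 facts.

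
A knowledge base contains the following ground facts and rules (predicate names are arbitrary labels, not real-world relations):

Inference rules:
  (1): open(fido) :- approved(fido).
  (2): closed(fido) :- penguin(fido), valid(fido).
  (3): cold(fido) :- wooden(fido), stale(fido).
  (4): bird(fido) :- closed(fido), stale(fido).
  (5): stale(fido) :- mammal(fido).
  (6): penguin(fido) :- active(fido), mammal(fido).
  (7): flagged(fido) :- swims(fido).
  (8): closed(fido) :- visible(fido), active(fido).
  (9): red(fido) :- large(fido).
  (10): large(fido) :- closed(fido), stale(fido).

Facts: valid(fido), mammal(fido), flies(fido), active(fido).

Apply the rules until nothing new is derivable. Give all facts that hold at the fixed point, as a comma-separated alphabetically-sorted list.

Round 1: (5) [stale(fido) :- mammal(fido).]; (6) [penguin(fido) :- active(fido), mammal(fido).]. New: stale(fido), penguin(fido).
Round 2: (2) [closed(fido) :- penguin(fido), valid(fido).]. New: closed(fido).
Round 3: (4) [bird(fido) :- closed(fido), stale(fido).]; (10) [large(fido) :- closed(fido), stale(fido).]. New: bird(fido), large(fido).
Round 4: (9) [red(fido) :- large(fido).]. New: red(fido).

active(fido), bird(fido), closed(fido), flies(fido), large(fido), mammal(fido), penguin(fido), red(fido), stale(fido), valid(fido)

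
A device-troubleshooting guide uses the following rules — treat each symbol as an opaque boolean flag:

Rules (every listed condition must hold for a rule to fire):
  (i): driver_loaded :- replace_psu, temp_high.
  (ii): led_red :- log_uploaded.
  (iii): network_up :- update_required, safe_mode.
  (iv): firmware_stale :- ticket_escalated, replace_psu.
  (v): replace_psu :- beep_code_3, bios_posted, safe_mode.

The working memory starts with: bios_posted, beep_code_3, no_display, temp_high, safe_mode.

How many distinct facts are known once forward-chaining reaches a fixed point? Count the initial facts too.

7

Round 1: (v) [replace_psu :- beep_code_3, bios_posted, safe_mode.]. New: replace_psu.
Round 2: (i) [driver_loaded :- replace_psu, temp_high.]. New: driver_loaded.
Closure: {beep_code_3, bios_posted, driver_loaded, no_display, replace_psu, safe_mode, temp_high} — 7 facts.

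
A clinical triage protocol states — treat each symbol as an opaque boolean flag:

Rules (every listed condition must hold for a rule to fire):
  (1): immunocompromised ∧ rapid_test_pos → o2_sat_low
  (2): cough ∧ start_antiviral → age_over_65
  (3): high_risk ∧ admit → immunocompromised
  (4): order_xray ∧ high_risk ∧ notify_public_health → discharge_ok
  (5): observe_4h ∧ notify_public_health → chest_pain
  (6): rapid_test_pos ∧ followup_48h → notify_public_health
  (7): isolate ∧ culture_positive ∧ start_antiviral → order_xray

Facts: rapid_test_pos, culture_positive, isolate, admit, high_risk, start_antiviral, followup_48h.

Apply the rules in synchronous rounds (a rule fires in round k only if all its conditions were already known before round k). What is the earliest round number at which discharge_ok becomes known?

Round 1: (3) [high_risk ∧ admit → immunocompromised]; (6) [rapid_test_pos ∧ followup_48h → notify_public_health]; (7) [isolate ∧ culture_positive ∧ start_antiviral → order_xray]. Adds immunocompromised, notify_public_health, order_xray.
Round 2: (1) [immunocompromised ∧ rapid_test_pos → o2_sat_low]; (4) [order_xray ∧ high_risk ∧ notify_public_health → discharge_ok]. Adds o2_sat_low, discharge_ok.
discharge_ok first appears in round 2.

2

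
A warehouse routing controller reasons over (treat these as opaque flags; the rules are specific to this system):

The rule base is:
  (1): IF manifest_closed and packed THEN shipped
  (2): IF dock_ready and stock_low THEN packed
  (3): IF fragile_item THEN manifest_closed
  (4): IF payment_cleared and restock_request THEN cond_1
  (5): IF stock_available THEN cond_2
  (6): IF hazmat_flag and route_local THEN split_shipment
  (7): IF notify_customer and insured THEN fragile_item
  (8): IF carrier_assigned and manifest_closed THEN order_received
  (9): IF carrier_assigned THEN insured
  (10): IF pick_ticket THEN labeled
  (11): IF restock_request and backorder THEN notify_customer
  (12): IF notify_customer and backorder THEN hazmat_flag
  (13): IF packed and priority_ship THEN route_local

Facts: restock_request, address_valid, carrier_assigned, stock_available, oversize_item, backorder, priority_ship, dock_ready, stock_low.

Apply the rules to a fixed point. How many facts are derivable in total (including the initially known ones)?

20

Round 1: (2) [IF dock_ready and stock_low THEN packed]; (5) [IF stock_available THEN cond_2]; (9) [IF carrier_assigned THEN insured]; (11) [IF restock_request and backorder THEN notify_customer]. New: packed, cond_2, insured, notify_customer.
Round 2: (7) [IF notify_customer and insured THEN fragile_item]; (12) [IF notify_customer and backorder THEN hazmat_flag]; (13) [IF packed and priority_ship THEN route_local]. New: fragile_item, hazmat_flag, route_local.
Round 3: (3) [IF fragile_item THEN manifest_closed]; (6) [IF hazmat_flag and route_local THEN split_shipment]. New: manifest_closed, split_shipment.
Round 4: (1) [IF manifest_closed and packed THEN shipped]; (8) [IF carrier_assigned and manifest_closed THEN order_received]. New: shipped, order_received.
Closure: {address_valid, backorder, carrier_assigned, cond_2, dock_ready, fragile_item, hazmat_flag, insured, manifest_closed, notify_customer, order_received, oversize_item, packed, priority_ship, restock_request, route_local, shipped, split_shipment, stock_available, stock_low} — 20 facts.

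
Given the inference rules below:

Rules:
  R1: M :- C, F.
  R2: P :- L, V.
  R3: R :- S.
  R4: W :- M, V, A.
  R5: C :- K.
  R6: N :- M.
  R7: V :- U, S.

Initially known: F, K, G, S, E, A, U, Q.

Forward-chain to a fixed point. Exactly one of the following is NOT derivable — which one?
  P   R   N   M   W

Round 1 fires R3, R5, R7, giving R, C, V.
Round 2 fires R1, giving M.
Round 3 fires R4, R6, giving W, N.
Derived: M (round 2), W (round 3), N (round 3), R (round 1). P never appears in any round.

P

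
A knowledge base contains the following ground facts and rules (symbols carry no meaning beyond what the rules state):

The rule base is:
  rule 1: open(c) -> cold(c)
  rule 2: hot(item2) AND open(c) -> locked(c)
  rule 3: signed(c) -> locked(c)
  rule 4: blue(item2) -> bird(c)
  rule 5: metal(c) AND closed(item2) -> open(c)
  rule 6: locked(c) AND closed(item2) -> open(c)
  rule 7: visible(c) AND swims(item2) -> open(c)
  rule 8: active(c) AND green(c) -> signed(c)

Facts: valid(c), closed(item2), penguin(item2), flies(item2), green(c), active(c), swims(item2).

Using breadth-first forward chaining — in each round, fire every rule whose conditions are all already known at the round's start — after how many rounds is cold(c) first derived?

Round 1: rule 8 [active(c) AND green(c) -> signed(c)]. Adds signed(c).
Round 2: rule 3 [signed(c) -> locked(c)]. Adds locked(c).
Round 3: rule 6 [locked(c) AND closed(item2) -> open(c)]. Adds open(c).
Round 4: rule 1 [open(c) -> cold(c)]. Adds cold(c).
cold(c) first appears in round 4.

4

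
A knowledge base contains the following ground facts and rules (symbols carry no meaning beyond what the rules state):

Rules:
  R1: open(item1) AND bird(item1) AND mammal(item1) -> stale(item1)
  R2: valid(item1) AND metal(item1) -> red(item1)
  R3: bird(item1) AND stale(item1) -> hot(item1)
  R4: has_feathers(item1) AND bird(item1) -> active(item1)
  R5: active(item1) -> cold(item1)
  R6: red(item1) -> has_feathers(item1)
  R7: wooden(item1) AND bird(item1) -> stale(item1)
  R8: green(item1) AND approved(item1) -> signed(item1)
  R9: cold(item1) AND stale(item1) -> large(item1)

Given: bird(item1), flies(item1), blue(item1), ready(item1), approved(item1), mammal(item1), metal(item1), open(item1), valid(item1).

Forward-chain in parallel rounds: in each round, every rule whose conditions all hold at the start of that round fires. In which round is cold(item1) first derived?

[1] R1 [open(item1) AND bird(item1) AND mammal(item1) -> stale(item1)]; R2 [valid(item1) AND metal(item1) -> red(item1)]. ⇒ new: stale(item1), red(item1).
[2] R3 [bird(item1) AND stale(item1) -> hot(item1)]; R6 [red(item1) -> has_feathers(item1)]. ⇒ new: hot(item1), has_feathers(item1).
[3] R4 [has_feathers(item1) AND bird(item1) -> active(item1)]. ⇒ new: active(item1).
[4] R5 [active(item1) -> cold(item1)]. ⇒ new: cold(item1).
cold(item1) first appears in round 4.

4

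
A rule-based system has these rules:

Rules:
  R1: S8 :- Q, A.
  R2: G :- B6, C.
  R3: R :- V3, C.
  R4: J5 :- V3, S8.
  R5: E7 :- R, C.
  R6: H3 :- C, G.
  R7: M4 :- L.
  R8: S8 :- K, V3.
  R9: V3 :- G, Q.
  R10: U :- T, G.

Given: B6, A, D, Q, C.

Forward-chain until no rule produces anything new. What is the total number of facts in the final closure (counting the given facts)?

Round 1 — R1, R2, derive S8, G.
Round 2 — R6, R9, derive H3, V3.
Round 3 — R3, R4, derive R, J5.
Round 4 — R5, derive E7.
Closure: {A, B6, C, D, E7, G, H3, J5, Q, R, S8, V3} — 12 facts.

12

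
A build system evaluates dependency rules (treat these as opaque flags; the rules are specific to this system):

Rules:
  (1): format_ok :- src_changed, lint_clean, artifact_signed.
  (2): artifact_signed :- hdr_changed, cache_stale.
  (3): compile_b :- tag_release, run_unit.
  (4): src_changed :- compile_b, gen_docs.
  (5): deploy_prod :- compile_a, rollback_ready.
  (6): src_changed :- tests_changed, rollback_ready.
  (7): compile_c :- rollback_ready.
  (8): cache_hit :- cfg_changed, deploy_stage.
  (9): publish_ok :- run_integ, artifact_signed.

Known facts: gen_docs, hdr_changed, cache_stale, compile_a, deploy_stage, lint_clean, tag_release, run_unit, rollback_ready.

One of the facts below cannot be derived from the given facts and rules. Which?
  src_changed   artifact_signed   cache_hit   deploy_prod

Round 1 — (2), (3), (5), (7), derive artifact_signed, compile_b, deploy_prod, compile_c.
Round 2 — (4), derive src_changed.
Round 3 — (1), derive format_ok.
Derived: artifact_signed (round 1), src_changed (round 2), deploy_prod (round 1). cache_hit never appears in any round.

cache_hit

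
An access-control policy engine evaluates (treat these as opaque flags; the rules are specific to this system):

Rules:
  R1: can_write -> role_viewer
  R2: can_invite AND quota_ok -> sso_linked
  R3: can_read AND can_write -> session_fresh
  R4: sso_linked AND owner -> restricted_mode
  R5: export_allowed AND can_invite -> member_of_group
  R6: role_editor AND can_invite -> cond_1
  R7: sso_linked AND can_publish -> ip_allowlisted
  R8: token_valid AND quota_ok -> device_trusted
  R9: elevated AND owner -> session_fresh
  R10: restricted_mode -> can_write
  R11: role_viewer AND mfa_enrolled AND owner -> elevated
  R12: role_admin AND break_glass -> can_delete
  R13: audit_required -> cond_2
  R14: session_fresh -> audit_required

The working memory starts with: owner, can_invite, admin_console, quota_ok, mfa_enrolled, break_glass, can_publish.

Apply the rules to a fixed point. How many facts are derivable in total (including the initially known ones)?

16

Round 1: R2 [can_invite AND quota_ok -> sso_linked]. Adds sso_linked.
Round 2: R4 [sso_linked AND owner -> restricted_mode]; R7 [sso_linked AND can_publish -> ip_allowlisted]. Adds restricted_mode, ip_allowlisted.
Round 3: R10 [restricted_mode -> can_write]. Adds can_write.
Round 4: R1 [can_write -> role_viewer]. Adds role_viewer.
Round 5: R11 [role_viewer AND mfa_enrolled AND owner -> elevated]. Adds elevated.
Round 6: R9 [elevated AND owner -> session_fresh]. Adds session_fresh.
Round 7: R14 [session_fresh -> audit_required]. Adds audit_required.
Round 8: R13 [audit_required -> cond_2]. Adds cond_2.
Closure: {admin_console, audit_required, break_glass, can_invite, can_publish, can_write, cond_2, elevated, ip_allowlisted, mfa_enrolled, owner, quota_ok, restricted_mode, role_viewer, session_fresh, sso_linked} — 16 facts.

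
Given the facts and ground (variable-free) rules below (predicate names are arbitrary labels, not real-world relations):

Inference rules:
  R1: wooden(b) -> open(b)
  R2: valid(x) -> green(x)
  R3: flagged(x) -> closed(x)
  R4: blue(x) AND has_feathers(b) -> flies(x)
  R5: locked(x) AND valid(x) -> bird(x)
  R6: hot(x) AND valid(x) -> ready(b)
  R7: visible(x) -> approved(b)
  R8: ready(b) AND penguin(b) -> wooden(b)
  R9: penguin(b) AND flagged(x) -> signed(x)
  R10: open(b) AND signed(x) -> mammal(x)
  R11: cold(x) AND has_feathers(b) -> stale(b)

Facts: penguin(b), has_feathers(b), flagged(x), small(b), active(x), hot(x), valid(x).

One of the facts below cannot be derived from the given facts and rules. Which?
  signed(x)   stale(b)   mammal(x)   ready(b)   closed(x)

Round 1: R2 [valid(x) -> green(x)]; R3 [flagged(x) -> closed(x)]; R6 [hot(x) AND valid(x) -> ready(b)]; R9 [penguin(b) AND flagged(x) -> signed(x)]. Adds green(x), closed(x), ready(b), signed(x).
Round 2: R8 [ready(b) AND penguin(b) -> wooden(b)]. Adds wooden(b).
Round 3: R1 [wooden(b) -> open(b)]. Adds open(b).
Round 4: R10 [open(b) AND signed(x) -> mammal(x)]. Adds mammal(x).
Derived: ready(b) (round 1), mammal(x) (round 4), closed(x) (round 1), signed(x) (round 1). stale(b) never appears in any round.

stale(b)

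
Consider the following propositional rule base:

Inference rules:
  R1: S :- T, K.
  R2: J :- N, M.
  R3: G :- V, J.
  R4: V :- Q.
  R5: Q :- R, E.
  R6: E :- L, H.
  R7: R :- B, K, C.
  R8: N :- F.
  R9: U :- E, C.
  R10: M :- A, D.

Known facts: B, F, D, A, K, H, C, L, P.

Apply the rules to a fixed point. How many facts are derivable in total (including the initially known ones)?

Round 1: R6 [E :- L, H.]; R7 [R :- B, K, C.]; R8 [N :- F.]; R10 [M :- A, D.]. Adds E, R, N, M.
Round 2: R2 [J :- N, M.]; R5 [Q :- R, E.]; R9 [U :- E, C.]. Adds J, Q, U.
Round 3: R4 [V :- Q.]. Adds V.
Round 4: R3 [G :- V, J.]. Adds G.
Closure: {A, B, C, D, E, F, G, H, J, K, L, M, N, P, Q, R, U, V} — 18 facts.

18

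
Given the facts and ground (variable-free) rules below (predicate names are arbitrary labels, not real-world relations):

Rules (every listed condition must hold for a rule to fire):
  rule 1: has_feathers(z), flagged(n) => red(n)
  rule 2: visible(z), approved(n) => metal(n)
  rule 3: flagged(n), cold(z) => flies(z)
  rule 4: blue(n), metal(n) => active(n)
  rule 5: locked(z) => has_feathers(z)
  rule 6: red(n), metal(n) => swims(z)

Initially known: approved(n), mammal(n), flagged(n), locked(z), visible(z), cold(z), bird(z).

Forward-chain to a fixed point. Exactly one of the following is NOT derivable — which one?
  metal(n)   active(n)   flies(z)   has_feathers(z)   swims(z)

[1] rule 2 [visible(z), approved(n) => metal(n)]; rule 3 [flagged(n), cold(z) => flies(z)]; rule 5 [locked(z) => has_feathers(z)]. ⇒ new: metal(n), flies(z), has_feathers(z).
[2] rule 1 [has_feathers(z), flagged(n) => red(n)]. ⇒ new: red(n).
[3] rule 6 [red(n), metal(n) => swims(z)]. ⇒ new: swims(z).
Derived: has_feathers(z) (round 1), flies(z) (round 1), metal(n) (round 1), swims(z) (round 3). active(n) never appears in any round.

active(n)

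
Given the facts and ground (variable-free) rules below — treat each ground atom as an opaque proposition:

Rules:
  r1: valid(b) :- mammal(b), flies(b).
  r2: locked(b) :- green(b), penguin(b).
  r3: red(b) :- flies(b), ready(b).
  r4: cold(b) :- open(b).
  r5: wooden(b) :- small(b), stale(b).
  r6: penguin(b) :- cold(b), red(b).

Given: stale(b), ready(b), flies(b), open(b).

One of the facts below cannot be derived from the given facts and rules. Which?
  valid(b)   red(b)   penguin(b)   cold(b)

Round 1: r3 [red(b) :- flies(b), ready(b).]; r4 [cold(b) :- open(b).]. Adds red(b), cold(b).
Round 2: r6 [penguin(b) :- cold(b), red(b).]. Adds penguin(b).
Derived: red(b) (round 1), cold(b) (round 1), penguin(b) (round 2). valid(b) never appears in any round.

valid(b)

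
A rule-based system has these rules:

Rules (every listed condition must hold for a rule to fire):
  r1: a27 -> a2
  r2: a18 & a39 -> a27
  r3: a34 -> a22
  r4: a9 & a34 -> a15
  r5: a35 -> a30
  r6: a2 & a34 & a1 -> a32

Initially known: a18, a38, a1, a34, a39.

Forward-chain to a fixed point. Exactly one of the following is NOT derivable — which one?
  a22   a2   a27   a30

Round 1: r2 [a18 & a39 -> a27]; r3 [a34 -> a22]. New: a27, a22.
Round 2: r1 [a27 -> a2]. New: a2.
Round 3: r6 [a2 & a34 & a1 -> a32]. New: a32.
Derived: a2 (round 2), a27 (round 1), a22 (round 1). a30 never appears in any round.

a30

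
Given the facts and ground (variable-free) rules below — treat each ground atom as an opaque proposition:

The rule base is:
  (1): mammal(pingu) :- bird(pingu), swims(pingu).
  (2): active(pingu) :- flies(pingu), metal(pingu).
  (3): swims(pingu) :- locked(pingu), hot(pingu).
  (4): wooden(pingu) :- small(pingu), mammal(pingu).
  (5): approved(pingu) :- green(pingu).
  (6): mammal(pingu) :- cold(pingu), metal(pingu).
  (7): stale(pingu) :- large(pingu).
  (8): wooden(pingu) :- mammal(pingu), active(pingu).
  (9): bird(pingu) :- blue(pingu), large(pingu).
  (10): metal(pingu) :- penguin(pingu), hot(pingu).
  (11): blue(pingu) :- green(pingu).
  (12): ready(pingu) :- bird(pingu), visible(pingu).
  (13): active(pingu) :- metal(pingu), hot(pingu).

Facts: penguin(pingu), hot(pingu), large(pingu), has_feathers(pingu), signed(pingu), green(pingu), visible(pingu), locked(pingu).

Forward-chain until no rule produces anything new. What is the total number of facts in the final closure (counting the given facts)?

Round 1 — (3), (5), (7), (10), (11), derive swims(pingu), approved(pingu), stale(pingu), metal(pingu), blue(pingu).
Round 2 — (9), (13), derive bird(pingu), active(pingu).
Round 3 — (1), (12), derive mammal(pingu), ready(pingu).
Round 4 — (8), derive wooden(pingu).
Closure: {active(pingu), approved(pingu), bird(pingu), blue(pingu), green(pingu), has_feathers(pingu), hot(pingu), large(pingu), locked(pingu), mammal(pingu), metal(pingu), penguin(pingu), ready(pingu), signed(pingu), stale(pingu), swims(pingu), visible(pingu), wooden(pingu)} — 18 facts.

18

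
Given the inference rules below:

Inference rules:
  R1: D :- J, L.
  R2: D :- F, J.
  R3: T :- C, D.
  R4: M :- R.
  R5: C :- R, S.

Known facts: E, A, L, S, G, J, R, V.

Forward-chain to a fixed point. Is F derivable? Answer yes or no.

no

Round 1: R1 [D :- J, L.]; R4 [M :- R.]; R5 [C :- R, S.]. New: D, M, C.
Round 2: R3 [T :- C, D.]. New: T.
Fixed point reached. No rule has F as a consequent, and it is not given.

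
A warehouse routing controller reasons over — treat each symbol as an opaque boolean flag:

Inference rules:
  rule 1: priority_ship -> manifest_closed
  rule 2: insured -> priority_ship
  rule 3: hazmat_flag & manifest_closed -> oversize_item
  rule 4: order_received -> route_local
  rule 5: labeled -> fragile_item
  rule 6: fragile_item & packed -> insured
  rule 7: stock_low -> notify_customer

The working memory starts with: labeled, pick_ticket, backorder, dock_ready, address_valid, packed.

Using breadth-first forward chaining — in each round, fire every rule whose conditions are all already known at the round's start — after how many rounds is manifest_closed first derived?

4

Round 1 — rule 5, derive fragile_item.
Round 2 — rule 6, derive insured.
Round 3 — rule 2, derive priority_ship.
Round 4 — rule 1, derive manifest_closed.
manifest_closed first appears in round 4.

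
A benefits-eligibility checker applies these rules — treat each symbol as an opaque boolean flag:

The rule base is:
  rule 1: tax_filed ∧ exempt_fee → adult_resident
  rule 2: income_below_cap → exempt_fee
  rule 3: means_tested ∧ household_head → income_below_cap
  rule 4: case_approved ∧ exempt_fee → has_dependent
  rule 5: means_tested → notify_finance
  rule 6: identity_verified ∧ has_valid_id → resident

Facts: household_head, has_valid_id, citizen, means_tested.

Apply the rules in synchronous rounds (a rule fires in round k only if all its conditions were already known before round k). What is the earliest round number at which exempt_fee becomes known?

Round 1: rule 3 [means_tested ∧ household_head → income_below_cap]; rule 5 [means_tested → notify_finance]. Adds income_below_cap, notify_finance.
Round 2: rule 2 [income_below_cap → exempt_fee]. Adds exempt_fee.
exempt_fee first appears in round 2.

2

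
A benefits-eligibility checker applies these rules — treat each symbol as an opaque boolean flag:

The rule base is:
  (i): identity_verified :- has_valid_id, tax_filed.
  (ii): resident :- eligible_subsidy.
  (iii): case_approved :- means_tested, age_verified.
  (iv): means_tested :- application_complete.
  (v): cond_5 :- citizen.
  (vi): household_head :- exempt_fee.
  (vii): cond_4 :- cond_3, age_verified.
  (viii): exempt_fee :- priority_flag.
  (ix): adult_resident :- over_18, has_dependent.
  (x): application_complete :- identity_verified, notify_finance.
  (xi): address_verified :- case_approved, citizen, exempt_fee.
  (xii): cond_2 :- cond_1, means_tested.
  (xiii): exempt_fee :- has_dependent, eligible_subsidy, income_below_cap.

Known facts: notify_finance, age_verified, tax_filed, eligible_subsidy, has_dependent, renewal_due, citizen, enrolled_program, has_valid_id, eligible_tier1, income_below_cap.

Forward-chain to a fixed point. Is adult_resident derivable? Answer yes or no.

Round 1: (i) [identity_verified :- has_valid_id, tax_filed.]; (ii) [resident :- eligible_subsidy.]; (v) [cond_5 :- citizen.]; (xiii) [exempt_fee :- has_dependent, eligible_subsidy, income_below_cap.]. New: identity_verified, resident, cond_5, exempt_fee.
Round 2: (vi) [household_head :- exempt_fee.]; (x) [application_complete :- identity_verified, notify_finance.]. New: household_head, application_complete.
Round 3: (iv) [means_tested :- application_complete.]. New: means_tested.
Round 4: (iii) [case_approved :- means_tested, age_verified.]. New: case_approved.
Round 5: (xi) [address_verified :- case_approved, citizen, exempt_fee.]. New: address_verified.
Fixed point reached. adult_resident is concluded only by (ix); (ix) needs over_18 (never derived).

no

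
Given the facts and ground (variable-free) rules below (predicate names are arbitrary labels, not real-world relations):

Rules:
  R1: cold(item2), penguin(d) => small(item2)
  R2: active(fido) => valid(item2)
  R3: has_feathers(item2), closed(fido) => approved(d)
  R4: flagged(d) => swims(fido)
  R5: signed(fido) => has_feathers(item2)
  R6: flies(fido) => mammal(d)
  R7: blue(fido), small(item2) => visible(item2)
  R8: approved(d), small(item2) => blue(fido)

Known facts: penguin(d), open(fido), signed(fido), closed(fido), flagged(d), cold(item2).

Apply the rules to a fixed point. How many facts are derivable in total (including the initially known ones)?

12

Round 1: R1 [cold(item2), penguin(d) => small(item2)]; R4 [flagged(d) => swims(fido)]; R5 [signed(fido) => has_feathers(item2)]. New: small(item2), swims(fido), has_feathers(item2).
Round 2: R3 [has_feathers(item2), closed(fido) => approved(d)]. New: approved(d).
Round 3: R8 [approved(d), small(item2) => blue(fido)]. New: blue(fido).
Round 4: R7 [blue(fido), small(item2) => visible(item2)]. New: visible(item2).
Closure: {approved(d), blue(fido), closed(fido), cold(item2), flagged(d), has_feathers(item2), open(fido), penguin(d), signed(fido), small(item2), swims(fido), visible(item2)} — 12 facts.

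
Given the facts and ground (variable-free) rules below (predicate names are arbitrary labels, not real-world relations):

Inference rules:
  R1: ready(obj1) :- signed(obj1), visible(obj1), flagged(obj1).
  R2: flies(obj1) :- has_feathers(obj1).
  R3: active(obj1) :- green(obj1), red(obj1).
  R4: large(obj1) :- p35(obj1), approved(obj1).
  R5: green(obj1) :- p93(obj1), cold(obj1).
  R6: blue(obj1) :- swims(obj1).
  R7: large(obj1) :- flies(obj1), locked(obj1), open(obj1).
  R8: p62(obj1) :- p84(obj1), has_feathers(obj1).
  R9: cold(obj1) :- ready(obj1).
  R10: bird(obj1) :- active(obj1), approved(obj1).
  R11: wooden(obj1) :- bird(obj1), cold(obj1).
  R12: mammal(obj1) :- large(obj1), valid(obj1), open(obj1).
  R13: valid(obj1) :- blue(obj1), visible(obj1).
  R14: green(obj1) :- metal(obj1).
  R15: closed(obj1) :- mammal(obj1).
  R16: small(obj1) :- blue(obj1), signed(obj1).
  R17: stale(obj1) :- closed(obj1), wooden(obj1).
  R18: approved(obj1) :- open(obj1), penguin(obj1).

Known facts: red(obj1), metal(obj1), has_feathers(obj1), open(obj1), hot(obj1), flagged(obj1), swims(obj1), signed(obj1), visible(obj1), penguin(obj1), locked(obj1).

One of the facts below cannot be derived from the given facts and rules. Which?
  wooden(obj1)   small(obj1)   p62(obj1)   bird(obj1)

p62(obj1)

Round 1 fires R1, R2, R6, R14, R18, giving ready(obj1), flies(obj1), blue(obj1), green(obj1), approved(obj1).
Round 2 fires R3, R7, R9, R13, R16, giving active(obj1), large(obj1), cold(obj1), valid(obj1), small(obj1).
Round 3 fires R10, R12, giving bird(obj1), mammal(obj1).
Round 4 fires R11, R15, giving wooden(obj1), closed(obj1).
Round 5 fires R17, giving stale(obj1).
Derived: wooden(obj1) (round 4), small(obj1) (round 2), bird(obj1) (round 3). p62(obj1) never appears in any round.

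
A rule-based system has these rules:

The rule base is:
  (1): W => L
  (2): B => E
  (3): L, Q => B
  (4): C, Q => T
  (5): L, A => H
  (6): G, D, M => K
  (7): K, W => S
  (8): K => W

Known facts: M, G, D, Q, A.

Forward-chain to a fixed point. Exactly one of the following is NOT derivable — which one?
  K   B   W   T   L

Round 1 fires (6), giving K.
Round 2 fires (8), giving W.
Round 3 fires (1), (7), giving L, S.
Round 4 fires (3), (5), giving B, H.
Round 5 fires (2), giving E.
Derived: L (round 3), W (round 2), K (round 1), B (round 4). T never appears in any round.

T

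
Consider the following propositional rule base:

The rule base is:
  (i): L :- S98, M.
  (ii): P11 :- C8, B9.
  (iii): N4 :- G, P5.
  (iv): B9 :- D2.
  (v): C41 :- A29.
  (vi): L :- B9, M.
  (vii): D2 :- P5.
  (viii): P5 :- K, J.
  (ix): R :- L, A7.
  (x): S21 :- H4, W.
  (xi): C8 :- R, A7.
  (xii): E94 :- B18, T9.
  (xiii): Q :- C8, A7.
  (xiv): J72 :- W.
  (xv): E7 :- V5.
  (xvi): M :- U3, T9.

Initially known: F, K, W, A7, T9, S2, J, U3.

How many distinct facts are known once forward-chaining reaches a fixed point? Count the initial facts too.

18

Round 1: (viii) [P5 :- K, J.]; (xiv) [J72 :- W.]; (xvi) [M :- U3, T9.]. New: P5, J72, M.
Round 2: (vii) [D2 :- P5.]. New: D2.
Round 3: (iv) [B9 :- D2.]. New: B9.
Round 4: (vi) [L :- B9, M.]. New: L.
Round 5: (ix) [R :- L, A7.]. New: R.
Round 6: (xi) [C8 :- R, A7.]. New: C8.
Round 7: (ii) [P11 :- C8, B9.]; (xiii) [Q :- C8, A7.]. New: P11, Q.
Closure: {A7, B9, C8, D2, F, J, J72, K, L, M, P11, P5, Q, R, S2, T9, U3, W} — 18 facts.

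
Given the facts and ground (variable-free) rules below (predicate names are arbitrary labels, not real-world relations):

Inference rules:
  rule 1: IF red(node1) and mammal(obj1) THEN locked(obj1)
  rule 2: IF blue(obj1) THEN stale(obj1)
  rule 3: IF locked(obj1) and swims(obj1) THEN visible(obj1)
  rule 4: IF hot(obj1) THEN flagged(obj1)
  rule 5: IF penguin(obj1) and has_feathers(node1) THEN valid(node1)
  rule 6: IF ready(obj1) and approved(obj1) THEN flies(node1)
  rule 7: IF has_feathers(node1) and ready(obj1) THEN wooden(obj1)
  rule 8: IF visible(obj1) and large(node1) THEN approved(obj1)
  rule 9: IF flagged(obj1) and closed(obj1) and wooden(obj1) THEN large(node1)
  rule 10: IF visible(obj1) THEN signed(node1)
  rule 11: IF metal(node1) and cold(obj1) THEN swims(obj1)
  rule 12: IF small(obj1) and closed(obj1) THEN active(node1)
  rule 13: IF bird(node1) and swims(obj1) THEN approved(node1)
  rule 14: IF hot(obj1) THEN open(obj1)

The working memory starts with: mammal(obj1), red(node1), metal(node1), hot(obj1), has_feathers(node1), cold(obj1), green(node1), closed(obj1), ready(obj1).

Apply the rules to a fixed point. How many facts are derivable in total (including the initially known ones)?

19

Round 1: rule 1 [IF red(node1) and mammal(obj1) THEN locked(obj1)]; rule 4 [IF hot(obj1) THEN flagged(obj1)]; rule 7 [IF has_feathers(node1) and ready(obj1) THEN wooden(obj1)]; rule 11 [IF metal(node1) and cold(obj1) THEN swims(obj1)]; rule 14 [IF hot(obj1) THEN open(obj1)]. New: locked(obj1), flagged(obj1), wooden(obj1), swims(obj1), open(obj1).
Round 2: rule 3 [IF locked(obj1) and swims(obj1) THEN visible(obj1)]; rule 9 [IF flagged(obj1) and closed(obj1) and wooden(obj1) THEN large(node1)]. New: visible(obj1), large(node1).
Round 3: rule 8 [IF visible(obj1) and large(node1) THEN approved(obj1)]; rule 10 [IF visible(obj1) THEN signed(node1)]. New: approved(obj1), signed(node1).
Round 4: rule 6 [IF ready(obj1) and approved(obj1) THEN flies(node1)]. New: flies(node1).
Closure: {approved(obj1), closed(obj1), cold(obj1), flagged(obj1), flies(node1), green(node1), has_feathers(node1), hot(obj1), large(node1), locked(obj1), mammal(obj1), metal(node1), open(obj1), ready(obj1), red(node1), signed(node1), swims(obj1), visible(obj1), wooden(obj1)} — 19 facts.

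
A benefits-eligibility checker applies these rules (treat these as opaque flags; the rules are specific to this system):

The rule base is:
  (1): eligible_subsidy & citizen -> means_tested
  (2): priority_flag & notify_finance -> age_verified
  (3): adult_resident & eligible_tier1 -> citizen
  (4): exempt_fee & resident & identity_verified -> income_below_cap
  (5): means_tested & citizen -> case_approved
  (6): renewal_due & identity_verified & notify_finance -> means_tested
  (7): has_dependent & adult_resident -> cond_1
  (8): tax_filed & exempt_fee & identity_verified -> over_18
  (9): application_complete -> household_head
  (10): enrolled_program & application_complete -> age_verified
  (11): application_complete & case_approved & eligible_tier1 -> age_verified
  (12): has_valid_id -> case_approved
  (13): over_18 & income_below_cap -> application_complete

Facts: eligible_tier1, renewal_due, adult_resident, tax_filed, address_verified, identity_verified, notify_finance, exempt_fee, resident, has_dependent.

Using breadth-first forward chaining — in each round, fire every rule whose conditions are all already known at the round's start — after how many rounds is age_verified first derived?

3

[1] (3) [adult_resident & eligible_tier1 -> citizen]; (4) [exempt_fee & resident & identity_verified -> income_below_cap]; (6) [renewal_due & identity_verified & notify_finance -> means_tested]; (7) [has_dependent & adult_resident -> cond_1]; (8) [tax_filed & exempt_fee & identity_verified -> over_18]. ⇒ new: citizen, income_below_cap, means_tested, cond_1, over_18.
[2] (5) [means_tested & citizen -> case_approved]; (13) [over_18 & income_below_cap -> application_complete]. ⇒ new: case_approved, application_complete.
[3] (9) [application_complete -> household_head]; (11) [application_complete & case_approved & eligible_tier1 -> age_verified]. ⇒ new: household_head, age_verified.
age_verified first appears in round 3.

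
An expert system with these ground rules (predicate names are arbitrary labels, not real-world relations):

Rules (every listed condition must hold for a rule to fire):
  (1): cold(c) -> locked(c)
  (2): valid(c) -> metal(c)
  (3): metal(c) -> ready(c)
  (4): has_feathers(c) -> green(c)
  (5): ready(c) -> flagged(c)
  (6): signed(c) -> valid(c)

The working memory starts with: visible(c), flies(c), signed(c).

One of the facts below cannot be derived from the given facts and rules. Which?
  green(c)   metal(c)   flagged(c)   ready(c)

green(c)

Round 1 fires (6), giving valid(c).
Round 2 fires (2), giving metal(c).
Round 3 fires (3), giving ready(c).
Round 4 fires (5), giving flagged(c).
Derived: flagged(c) (round 4), metal(c) (round 2), ready(c) (round 3). green(c) never appears in any round.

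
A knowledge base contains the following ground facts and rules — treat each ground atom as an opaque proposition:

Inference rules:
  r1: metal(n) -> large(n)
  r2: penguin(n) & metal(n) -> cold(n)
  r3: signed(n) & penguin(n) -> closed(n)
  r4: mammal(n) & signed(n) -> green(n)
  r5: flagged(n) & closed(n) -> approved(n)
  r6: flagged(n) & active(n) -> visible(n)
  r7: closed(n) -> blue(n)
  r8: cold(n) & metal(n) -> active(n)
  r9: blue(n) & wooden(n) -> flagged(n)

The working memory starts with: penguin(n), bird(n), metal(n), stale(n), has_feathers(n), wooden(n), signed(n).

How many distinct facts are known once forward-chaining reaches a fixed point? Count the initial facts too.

Round 1: r1 [metal(n) -> large(n)]; r2 [penguin(n) & metal(n) -> cold(n)]; r3 [signed(n) & penguin(n) -> closed(n)]. New: large(n), cold(n), closed(n).
Round 2: r7 [closed(n) -> blue(n)]; r8 [cold(n) & metal(n) -> active(n)]. New: blue(n), active(n).
Round 3: r9 [blue(n) & wooden(n) -> flagged(n)]. New: flagged(n).
Round 4: r5 [flagged(n) & closed(n) -> approved(n)]; r6 [flagged(n) & active(n) -> visible(n)]. New: approved(n), visible(n).
Closure: {active(n), approved(n), bird(n), blue(n), closed(n), cold(n), flagged(n), has_feathers(n), large(n), metal(n), penguin(n), signed(n), stale(n), visible(n), wooden(n)} — 15 facts.

15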